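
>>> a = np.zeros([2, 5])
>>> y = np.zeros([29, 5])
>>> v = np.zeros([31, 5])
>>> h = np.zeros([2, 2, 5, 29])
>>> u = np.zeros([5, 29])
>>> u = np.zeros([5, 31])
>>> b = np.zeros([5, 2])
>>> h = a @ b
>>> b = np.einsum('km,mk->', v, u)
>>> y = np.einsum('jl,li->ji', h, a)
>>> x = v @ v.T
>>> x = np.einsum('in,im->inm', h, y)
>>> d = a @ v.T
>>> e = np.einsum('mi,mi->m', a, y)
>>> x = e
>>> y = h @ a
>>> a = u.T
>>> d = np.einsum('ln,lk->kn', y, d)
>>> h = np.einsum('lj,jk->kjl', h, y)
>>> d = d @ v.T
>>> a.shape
(31, 5)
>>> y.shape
(2, 5)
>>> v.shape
(31, 5)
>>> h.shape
(5, 2, 2)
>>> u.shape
(5, 31)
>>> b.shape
()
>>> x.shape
(2,)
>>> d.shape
(31, 31)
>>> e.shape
(2,)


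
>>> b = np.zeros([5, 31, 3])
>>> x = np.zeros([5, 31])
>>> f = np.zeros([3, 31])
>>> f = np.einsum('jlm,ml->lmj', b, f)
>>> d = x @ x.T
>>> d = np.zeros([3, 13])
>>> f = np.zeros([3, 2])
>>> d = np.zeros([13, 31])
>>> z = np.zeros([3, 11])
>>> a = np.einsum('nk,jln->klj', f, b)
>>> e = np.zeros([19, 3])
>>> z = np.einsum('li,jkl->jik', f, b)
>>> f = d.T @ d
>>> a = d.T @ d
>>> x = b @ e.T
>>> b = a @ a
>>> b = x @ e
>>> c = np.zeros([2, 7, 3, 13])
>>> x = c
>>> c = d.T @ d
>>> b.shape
(5, 31, 3)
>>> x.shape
(2, 7, 3, 13)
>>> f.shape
(31, 31)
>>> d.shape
(13, 31)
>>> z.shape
(5, 2, 31)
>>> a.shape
(31, 31)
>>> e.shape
(19, 3)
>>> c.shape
(31, 31)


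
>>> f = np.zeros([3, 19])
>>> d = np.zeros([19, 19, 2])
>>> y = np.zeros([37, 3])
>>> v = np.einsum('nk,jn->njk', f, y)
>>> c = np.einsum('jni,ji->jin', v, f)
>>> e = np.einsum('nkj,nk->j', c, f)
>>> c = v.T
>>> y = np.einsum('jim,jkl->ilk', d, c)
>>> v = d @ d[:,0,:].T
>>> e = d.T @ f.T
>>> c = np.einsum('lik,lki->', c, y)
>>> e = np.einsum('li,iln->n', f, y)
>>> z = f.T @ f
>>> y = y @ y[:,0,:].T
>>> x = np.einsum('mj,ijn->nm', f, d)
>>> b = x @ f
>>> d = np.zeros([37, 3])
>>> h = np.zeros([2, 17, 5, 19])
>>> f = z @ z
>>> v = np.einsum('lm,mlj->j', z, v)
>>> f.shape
(19, 19)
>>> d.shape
(37, 3)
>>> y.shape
(19, 3, 19)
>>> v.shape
(19,)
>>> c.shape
()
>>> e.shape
(37,)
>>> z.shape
(19, 19)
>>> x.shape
(2, 3)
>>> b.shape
(2, 19)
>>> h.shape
(2, 17, 5, 19)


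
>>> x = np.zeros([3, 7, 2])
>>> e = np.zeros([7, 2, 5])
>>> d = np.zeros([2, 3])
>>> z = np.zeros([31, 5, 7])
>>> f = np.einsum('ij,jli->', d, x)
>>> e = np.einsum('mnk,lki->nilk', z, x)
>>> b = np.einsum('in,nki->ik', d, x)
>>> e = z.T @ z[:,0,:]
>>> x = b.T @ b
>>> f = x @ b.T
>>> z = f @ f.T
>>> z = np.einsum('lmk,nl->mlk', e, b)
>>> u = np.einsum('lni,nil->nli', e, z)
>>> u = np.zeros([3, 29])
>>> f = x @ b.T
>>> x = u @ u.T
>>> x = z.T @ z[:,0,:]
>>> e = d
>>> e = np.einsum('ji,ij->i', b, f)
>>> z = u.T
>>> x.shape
(7, 7, 7)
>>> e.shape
(7,)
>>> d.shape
(2, 3)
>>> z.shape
(29, 3)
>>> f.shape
(7, 2)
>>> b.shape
(2, 7)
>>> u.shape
(3, 29)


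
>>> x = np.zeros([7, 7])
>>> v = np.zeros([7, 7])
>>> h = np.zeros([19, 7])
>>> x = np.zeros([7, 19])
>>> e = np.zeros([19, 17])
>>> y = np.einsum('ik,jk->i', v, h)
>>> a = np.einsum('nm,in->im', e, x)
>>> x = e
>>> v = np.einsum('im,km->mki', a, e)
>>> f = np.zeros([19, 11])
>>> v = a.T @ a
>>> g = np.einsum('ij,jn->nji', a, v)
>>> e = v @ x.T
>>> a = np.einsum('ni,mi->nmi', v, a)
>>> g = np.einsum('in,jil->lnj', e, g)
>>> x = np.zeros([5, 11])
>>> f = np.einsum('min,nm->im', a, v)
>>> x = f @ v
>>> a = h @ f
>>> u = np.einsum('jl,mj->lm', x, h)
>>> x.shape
(7, 17)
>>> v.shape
(17, 17)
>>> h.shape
(19, 7)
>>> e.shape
(17, 19)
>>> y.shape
(7,)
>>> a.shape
(19, 17)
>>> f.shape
(7, 17)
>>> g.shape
(7, 19, 17)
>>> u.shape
(17, 19)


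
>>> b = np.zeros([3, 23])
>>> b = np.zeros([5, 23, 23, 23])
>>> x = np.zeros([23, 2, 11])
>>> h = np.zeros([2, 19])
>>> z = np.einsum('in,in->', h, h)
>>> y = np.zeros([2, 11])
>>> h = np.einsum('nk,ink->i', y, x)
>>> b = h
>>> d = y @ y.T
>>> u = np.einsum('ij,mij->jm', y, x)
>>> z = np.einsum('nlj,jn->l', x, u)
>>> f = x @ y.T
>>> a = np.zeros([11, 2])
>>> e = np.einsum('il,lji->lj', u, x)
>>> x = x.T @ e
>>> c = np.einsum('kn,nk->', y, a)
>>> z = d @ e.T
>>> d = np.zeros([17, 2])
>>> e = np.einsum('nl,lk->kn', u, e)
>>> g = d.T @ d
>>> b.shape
(23,)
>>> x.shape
(11, 2, 2)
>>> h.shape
(23,)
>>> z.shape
(2, 23)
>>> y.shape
(2, 11)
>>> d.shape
(17, 2)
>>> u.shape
(11, 23)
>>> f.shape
(23, 2, 2)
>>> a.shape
(11, 2)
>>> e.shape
(2, 11)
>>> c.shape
()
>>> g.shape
(2, 2)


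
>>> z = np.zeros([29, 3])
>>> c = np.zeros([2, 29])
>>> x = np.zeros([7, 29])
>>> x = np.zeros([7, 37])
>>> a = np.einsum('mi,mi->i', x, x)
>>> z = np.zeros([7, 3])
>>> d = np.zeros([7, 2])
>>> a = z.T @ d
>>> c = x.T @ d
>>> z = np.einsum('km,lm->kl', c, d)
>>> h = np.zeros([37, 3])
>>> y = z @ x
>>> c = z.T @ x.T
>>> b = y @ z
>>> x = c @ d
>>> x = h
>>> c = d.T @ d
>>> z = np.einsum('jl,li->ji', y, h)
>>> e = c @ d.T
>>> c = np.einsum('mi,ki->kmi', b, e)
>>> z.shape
(37, 3)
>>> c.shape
(2, 37, 7)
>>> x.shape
(37, 3)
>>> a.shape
(3, 2)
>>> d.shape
(7, 2)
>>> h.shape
(37, 3)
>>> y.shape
(37, 37)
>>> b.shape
(37, 7)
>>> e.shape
(2, 7)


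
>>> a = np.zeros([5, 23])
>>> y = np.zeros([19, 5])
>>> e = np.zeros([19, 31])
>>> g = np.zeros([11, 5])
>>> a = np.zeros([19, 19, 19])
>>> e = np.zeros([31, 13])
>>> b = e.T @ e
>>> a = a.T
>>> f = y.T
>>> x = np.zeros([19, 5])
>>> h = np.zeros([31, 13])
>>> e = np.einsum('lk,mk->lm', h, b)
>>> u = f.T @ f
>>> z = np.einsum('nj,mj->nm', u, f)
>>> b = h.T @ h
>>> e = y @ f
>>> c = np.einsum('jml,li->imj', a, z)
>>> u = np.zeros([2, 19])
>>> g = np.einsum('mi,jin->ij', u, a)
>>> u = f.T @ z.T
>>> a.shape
(19, 19, 19)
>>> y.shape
(19, 5)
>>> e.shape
(19, 19)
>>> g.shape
(19, 19)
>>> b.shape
(13, 13)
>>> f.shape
(5, 19)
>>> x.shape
(19, 5)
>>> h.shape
(31, 13)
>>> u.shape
(19, 19)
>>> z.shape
(19, 5)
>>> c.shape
(5, 19, 19)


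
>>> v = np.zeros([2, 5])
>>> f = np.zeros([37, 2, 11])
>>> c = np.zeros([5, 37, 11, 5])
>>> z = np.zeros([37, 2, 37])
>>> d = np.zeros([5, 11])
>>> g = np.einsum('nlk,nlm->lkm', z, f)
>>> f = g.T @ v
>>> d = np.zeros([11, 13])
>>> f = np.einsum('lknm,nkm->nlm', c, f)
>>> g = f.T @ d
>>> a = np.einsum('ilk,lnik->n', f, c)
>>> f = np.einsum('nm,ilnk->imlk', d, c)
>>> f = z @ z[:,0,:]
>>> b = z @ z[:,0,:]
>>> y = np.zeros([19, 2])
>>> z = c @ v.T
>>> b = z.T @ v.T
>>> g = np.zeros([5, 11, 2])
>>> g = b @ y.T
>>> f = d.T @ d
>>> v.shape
(2, 5)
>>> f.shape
(13, 13)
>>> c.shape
(5, 37, 11, 5)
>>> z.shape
(5, 37, 11, 2)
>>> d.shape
(11, 13)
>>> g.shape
(2, 11, 37, 19)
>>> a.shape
(37,)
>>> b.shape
(2, 11, 37, 2)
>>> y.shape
(19, 2)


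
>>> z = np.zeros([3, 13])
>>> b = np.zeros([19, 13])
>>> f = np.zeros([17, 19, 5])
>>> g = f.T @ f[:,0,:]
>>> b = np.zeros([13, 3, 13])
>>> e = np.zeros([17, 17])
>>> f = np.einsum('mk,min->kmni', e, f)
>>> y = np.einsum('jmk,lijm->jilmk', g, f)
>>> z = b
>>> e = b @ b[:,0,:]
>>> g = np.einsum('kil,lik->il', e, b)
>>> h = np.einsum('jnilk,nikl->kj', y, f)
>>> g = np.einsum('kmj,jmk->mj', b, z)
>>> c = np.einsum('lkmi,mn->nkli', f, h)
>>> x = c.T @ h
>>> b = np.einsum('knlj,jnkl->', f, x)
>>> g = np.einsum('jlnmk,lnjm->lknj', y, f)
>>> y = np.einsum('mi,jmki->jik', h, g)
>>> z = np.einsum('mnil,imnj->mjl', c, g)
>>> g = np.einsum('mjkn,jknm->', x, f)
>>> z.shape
(5, 5, 19)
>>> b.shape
()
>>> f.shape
(17, 17, 5, 19)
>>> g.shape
()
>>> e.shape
(13, 3, 13)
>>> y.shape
(17, 5, 17)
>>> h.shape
(5, 5)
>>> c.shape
(5, 17, 17, 19)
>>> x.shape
(19, 17, 17, 5)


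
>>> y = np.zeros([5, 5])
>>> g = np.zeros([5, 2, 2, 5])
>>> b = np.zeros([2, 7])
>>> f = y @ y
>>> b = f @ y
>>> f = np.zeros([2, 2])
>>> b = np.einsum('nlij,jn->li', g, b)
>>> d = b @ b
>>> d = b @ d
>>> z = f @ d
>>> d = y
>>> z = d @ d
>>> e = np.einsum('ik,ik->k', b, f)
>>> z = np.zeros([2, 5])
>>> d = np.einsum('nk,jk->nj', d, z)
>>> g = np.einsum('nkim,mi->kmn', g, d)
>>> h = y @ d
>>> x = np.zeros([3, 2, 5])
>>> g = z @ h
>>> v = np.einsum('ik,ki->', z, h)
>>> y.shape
(5, 5)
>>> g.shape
(2, 2)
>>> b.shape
(2, 2)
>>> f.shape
(2, 2)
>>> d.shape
(5, 2)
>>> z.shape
(2, 5)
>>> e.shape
(2,)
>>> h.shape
(5, 2)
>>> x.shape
(3, 2, 5)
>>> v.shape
()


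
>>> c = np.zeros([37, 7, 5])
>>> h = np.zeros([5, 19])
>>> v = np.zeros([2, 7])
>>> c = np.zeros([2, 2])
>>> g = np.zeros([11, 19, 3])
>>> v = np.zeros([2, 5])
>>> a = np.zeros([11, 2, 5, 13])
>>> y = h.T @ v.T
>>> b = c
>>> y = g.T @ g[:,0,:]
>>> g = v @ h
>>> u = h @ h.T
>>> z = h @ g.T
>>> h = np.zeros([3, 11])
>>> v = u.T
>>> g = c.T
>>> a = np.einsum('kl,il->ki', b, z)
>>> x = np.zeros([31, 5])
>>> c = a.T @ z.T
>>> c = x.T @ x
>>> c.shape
(5, 5)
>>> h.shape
(3, 11)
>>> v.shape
(5, 5)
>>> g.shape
(2, 2)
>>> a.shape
(2, 5)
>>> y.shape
(3, 19, 3)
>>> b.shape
(2, 2)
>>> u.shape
(5, 5)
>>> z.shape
(5, 2)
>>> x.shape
(31, 5)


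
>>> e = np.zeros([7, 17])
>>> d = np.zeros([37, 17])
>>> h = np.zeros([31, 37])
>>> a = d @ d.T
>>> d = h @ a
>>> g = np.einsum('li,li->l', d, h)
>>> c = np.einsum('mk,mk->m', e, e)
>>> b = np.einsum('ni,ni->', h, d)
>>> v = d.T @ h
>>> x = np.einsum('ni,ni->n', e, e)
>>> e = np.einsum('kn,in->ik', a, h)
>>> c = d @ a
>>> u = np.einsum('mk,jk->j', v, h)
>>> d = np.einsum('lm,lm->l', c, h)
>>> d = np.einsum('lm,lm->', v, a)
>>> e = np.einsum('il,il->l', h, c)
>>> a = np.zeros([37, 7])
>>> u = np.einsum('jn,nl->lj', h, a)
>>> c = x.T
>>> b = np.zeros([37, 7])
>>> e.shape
(37,)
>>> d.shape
()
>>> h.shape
(31, 37)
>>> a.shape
(37, 7)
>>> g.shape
(31,)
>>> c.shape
(7,)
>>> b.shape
(37, 7)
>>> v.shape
(37, 37)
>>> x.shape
(7,)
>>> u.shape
(7, 31)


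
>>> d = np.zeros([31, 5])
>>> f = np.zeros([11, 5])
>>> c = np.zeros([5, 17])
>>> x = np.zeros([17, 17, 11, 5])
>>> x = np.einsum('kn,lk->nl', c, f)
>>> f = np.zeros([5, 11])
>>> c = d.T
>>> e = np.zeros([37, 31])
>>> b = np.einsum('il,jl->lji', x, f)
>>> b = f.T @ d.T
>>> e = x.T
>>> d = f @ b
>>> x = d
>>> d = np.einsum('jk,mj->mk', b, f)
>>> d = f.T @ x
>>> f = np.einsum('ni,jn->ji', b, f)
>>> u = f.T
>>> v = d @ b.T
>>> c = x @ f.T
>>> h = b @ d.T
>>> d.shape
(11, 31)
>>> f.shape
(5, 31)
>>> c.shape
(5, 5)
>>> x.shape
(5, 31)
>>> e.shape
(11, 17)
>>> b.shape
(11, 31)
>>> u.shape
(31, 5)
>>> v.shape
(11, 11)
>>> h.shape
(11, 11)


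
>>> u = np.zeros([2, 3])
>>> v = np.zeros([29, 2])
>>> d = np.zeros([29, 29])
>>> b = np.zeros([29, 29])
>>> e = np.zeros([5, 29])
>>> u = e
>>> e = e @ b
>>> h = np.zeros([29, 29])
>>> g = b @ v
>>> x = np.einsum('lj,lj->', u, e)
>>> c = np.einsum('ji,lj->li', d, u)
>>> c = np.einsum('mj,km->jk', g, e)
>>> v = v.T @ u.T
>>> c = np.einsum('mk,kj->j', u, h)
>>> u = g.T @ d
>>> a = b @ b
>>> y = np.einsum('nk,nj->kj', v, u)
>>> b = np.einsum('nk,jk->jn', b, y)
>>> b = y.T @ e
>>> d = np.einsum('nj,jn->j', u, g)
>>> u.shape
(2, 29)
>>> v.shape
(2, 5)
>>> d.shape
(29,)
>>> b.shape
(29, 29)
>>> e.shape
(5, 29)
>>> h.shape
(29, 29)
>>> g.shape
(29, 2)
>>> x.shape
()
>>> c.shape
(29,)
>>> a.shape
(29, 29)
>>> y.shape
(5, 29)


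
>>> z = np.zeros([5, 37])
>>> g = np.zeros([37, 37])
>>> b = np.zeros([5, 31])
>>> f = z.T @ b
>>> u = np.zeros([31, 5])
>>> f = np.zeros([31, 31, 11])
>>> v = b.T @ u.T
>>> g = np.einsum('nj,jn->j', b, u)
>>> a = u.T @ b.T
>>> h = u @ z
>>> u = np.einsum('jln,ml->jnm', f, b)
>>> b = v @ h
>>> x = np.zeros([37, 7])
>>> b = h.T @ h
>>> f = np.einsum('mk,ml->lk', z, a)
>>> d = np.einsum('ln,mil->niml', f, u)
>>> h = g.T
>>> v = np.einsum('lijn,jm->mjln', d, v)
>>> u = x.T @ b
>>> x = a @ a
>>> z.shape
(5, 37)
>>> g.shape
(31,)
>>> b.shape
(37, 37)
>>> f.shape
(5, 37)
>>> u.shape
(7, 37)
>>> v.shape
(31, 31, 37, 5)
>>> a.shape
(5, 5)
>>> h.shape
(31,)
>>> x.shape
(5, 5)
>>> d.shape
(37, 11, 31, 5)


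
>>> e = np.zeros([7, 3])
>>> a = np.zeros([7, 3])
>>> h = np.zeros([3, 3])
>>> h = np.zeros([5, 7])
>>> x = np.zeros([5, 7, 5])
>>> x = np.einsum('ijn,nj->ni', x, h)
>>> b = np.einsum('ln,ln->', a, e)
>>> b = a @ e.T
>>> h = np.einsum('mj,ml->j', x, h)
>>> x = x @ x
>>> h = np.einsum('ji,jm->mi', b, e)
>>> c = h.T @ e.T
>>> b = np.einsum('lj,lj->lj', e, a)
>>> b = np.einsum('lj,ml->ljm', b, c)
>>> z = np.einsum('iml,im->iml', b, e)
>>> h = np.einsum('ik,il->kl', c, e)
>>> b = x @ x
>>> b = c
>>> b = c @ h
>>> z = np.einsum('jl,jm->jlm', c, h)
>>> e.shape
(7, 3)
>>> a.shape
(7, 3)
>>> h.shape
(7, 3)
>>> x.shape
(5, 5)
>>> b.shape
(7, 3)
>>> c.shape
(7, 7)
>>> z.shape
(7, 7, 3)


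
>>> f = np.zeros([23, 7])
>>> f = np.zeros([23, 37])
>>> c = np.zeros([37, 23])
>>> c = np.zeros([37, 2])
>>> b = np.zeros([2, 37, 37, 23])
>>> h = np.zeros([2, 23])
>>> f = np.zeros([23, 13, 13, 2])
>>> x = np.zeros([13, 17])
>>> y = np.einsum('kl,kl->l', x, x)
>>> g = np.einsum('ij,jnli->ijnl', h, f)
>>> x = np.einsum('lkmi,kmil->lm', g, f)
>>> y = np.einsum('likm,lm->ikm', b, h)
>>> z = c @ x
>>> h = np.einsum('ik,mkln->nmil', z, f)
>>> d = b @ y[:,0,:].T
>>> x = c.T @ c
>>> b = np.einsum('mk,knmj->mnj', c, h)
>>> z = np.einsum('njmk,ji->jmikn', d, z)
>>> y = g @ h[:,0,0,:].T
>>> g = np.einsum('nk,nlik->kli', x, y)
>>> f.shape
(23, 13, 13, 2)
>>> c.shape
(37, 2)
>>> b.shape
(37, 23, 13)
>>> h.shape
(2, 23, 37, 13)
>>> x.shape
(2, 2)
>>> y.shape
(2, 23, 13, 2)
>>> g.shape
(2, 23, 13)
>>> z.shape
(37, 37, 13, 37, 2)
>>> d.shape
(2, 37, 37, 37)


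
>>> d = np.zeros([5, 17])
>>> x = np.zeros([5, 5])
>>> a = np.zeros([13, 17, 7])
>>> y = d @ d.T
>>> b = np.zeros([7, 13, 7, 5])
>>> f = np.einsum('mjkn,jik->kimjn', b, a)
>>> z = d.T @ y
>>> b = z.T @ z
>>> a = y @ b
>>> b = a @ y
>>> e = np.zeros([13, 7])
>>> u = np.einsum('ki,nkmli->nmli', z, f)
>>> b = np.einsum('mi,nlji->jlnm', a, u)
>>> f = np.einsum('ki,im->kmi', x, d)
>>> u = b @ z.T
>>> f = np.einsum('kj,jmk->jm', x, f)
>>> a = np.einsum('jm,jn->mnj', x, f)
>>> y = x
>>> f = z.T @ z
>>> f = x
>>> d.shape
(5, 17)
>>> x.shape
(5, 5)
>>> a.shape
(5, 17, 5)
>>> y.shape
(5, 5)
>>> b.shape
(13, 7, 7, 5)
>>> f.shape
(5, 5)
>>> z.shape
(17, 5)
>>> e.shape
(13, 7)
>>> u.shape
(13, 7, 7, 17)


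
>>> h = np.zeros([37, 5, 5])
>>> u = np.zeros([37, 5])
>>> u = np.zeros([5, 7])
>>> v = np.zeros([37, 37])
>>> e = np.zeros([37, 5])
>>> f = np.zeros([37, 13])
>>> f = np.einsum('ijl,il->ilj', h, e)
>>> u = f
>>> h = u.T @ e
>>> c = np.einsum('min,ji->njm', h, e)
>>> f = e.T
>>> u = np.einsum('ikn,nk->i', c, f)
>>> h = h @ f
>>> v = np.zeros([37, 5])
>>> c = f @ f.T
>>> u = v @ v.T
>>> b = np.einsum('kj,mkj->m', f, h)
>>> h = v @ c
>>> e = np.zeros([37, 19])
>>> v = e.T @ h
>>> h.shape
(37, 5)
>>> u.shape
(37, 37)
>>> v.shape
(19, 5)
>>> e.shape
(37, 19)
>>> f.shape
(5, 37)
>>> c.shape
(5, 5)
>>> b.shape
(5,)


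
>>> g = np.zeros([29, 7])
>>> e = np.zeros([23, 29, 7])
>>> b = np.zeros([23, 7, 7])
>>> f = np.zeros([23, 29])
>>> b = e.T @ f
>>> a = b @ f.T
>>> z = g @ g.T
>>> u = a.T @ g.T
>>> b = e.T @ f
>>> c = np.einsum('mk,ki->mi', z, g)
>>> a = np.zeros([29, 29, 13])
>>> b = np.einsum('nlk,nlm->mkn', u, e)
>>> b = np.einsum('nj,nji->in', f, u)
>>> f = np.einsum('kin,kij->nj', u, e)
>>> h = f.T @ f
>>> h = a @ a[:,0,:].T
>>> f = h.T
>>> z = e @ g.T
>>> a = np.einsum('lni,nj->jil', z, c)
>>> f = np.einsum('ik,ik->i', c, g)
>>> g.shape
(29, 7)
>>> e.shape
(23, 29, 7)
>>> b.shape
(29, 23)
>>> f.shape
(29,)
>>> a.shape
(7, 29, 23)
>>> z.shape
(23, 29, 29)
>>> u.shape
(23, 29, 29)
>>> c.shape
(29, 7)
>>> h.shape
(29, 29, 29)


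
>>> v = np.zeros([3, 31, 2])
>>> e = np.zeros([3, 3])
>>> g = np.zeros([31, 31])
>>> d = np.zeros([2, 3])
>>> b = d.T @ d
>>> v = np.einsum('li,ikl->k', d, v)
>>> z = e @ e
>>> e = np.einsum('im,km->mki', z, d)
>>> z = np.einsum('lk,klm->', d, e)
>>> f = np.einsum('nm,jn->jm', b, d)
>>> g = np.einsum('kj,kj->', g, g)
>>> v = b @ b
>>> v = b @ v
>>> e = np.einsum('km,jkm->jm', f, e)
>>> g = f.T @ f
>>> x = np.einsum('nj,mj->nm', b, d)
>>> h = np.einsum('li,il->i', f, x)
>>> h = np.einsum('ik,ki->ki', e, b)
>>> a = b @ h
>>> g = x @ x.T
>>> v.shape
(3, 3)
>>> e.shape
(3, 3)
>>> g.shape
(3, 3)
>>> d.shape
(2, 3)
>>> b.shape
(3, 3)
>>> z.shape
()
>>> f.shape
(2, 3)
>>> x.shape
(3, 2)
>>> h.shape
(3, 3)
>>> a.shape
(3, 3)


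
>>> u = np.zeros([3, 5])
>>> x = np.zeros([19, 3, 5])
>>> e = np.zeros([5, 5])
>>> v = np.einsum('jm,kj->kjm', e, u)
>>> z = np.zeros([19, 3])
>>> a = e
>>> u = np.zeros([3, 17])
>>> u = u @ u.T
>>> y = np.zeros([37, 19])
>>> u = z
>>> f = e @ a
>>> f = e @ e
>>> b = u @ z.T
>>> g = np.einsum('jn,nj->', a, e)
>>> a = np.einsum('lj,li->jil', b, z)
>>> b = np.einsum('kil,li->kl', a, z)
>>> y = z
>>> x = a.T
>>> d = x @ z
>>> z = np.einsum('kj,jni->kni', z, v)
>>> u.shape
(19, 3)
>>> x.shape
(19, 3, 19)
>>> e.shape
(5, 5)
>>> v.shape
(3, 5, 5)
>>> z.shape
(19, 5, 5)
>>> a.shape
(19, 3, 19)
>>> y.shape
(19, 3)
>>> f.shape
(5, 5)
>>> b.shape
(19, 19)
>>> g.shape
()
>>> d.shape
(19, 3, 3)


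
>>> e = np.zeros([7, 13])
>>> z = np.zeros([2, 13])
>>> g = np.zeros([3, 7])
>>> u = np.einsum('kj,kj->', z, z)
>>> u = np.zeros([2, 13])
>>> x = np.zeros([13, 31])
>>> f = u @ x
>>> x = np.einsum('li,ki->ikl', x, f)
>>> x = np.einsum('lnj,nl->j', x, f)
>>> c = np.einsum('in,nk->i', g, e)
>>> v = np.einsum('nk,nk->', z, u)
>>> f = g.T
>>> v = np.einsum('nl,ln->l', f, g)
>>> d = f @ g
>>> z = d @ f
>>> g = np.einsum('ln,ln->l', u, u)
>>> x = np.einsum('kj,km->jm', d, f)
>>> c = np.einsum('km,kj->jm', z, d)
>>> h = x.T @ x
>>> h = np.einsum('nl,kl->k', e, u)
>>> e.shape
(7, 13)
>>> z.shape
(7, 3)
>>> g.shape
(2,)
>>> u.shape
(2, 13)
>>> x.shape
(7, 3)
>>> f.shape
(7, 3)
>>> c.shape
(7, 3)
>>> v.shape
(3,)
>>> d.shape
(7, 7)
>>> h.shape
(2,)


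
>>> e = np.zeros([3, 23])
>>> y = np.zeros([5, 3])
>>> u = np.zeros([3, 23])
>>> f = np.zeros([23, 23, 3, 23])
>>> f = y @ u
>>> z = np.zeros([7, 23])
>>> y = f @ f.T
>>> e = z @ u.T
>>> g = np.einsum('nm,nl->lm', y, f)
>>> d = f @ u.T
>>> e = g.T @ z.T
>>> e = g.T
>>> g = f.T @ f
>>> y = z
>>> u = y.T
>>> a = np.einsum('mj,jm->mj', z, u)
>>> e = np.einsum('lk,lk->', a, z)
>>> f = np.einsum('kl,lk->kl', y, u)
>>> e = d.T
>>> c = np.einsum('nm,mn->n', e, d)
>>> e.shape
(3, 5)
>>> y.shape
(7, 23)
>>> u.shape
(23, 7)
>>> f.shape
(7, 23)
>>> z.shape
(7, 23)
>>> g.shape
(23, 23)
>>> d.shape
(5, 3)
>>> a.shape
(7, 23)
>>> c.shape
(3,)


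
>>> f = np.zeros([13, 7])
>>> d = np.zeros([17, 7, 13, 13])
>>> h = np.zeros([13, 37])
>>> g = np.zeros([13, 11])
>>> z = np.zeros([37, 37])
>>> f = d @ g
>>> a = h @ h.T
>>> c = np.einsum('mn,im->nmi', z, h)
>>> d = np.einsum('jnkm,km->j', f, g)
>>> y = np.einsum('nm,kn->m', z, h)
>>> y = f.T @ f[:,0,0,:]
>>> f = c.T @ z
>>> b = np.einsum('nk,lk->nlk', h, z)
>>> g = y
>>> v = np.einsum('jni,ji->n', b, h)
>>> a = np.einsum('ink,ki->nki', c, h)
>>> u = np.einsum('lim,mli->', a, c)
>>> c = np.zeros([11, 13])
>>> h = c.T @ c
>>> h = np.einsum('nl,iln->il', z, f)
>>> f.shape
(13, 37, 37)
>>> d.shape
(17,)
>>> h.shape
(13, 37)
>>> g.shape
(11, 13, 7, 11)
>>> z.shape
(37, 37)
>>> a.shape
(37, 13, 37)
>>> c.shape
(11, 13)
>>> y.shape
(11, 13, 7, 11)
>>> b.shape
(13, 37, 37)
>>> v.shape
(37,)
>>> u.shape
()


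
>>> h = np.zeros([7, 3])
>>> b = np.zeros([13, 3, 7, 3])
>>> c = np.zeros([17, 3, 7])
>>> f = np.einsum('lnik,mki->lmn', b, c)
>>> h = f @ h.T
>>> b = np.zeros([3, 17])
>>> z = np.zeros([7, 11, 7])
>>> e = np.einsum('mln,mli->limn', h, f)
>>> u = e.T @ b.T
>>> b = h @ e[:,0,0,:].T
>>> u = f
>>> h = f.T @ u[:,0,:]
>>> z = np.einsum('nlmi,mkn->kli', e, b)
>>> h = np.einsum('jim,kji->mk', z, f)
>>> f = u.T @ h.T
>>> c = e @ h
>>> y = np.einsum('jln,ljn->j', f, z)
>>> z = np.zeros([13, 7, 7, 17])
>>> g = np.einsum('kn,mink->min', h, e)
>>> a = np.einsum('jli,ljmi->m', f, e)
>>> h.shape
(7, 13)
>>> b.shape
(13, 17, 17)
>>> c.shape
(17, 3, 13, 13)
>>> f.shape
(3, 17, 7)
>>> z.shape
(13, 7, 7, 17)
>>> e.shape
(17, 3, 13, 7)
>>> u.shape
(13, 17, 3)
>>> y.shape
(3,)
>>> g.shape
(17, 3, 13)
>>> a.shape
(13,)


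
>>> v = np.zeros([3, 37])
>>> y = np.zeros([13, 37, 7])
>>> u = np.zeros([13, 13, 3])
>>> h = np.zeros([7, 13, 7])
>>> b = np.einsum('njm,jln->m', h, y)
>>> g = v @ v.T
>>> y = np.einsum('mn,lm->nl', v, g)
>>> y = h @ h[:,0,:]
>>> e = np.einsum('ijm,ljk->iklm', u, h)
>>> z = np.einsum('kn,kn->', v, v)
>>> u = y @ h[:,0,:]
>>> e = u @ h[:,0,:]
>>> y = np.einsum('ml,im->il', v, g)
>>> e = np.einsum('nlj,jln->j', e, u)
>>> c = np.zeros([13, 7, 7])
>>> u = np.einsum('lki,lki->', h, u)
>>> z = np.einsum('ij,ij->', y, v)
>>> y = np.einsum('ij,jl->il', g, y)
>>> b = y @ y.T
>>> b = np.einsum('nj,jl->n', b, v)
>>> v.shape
(3, 37)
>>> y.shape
(3, 37)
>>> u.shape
()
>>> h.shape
(7, 13, 7)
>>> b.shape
(3,)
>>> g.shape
(3, 3)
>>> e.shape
(7,)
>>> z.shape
()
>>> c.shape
(13, 7, 7)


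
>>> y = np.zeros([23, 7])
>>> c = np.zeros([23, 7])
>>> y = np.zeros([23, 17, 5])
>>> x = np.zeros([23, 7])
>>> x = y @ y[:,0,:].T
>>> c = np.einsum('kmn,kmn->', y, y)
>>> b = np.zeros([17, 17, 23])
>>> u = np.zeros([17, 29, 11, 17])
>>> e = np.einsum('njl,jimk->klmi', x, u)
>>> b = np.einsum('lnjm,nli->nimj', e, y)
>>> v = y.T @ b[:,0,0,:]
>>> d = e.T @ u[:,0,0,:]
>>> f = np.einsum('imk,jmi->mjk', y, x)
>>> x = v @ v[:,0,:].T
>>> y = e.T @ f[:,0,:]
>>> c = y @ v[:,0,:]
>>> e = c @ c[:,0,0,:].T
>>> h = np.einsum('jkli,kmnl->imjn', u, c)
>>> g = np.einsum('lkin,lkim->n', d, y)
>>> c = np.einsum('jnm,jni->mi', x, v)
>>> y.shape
(29, 11, 23, 5)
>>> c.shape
(5, 11)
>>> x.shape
(5, 17, 5)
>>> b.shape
(23, 5, 29, 11)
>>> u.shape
(17, 29, 11, 17)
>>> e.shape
(29, 11, 23, 29)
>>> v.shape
(5, 17, 11)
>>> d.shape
(29, 11, 23, 17)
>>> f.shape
(17, 23, 5)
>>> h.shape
(17, 11, 17, 23)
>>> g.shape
(17,)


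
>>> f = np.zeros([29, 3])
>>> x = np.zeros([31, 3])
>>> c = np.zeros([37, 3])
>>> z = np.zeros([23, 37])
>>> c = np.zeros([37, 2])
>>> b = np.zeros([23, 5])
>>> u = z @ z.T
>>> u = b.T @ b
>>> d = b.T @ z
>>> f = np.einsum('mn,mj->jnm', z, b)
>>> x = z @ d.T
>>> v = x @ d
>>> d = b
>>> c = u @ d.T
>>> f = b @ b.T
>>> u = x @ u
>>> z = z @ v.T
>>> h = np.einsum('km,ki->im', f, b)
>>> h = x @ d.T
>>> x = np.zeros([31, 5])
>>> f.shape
(23, 23)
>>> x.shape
(31, 5)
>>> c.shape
(5, 23)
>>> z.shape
(23, 23)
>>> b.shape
(23, 5)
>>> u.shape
(23, 5)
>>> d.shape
(23, 5)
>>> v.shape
(23, 37)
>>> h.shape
(23, 23)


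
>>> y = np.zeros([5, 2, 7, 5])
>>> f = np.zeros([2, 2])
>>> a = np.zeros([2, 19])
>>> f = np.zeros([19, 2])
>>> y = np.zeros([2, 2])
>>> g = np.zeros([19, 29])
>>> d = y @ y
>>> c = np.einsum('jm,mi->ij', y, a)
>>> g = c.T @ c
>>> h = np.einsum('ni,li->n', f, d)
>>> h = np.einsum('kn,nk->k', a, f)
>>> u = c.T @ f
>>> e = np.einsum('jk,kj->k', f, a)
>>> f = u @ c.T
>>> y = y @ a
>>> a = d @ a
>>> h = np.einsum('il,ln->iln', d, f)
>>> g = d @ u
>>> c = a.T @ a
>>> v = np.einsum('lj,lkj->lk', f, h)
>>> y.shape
(2, 19)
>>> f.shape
(2, 19)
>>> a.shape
(2, 19)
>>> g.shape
(2, 2)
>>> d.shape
(2, 2)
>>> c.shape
(19, 19)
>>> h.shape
(2, 2, 19)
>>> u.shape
(2, 2)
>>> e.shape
(2,)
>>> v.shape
(2, 2)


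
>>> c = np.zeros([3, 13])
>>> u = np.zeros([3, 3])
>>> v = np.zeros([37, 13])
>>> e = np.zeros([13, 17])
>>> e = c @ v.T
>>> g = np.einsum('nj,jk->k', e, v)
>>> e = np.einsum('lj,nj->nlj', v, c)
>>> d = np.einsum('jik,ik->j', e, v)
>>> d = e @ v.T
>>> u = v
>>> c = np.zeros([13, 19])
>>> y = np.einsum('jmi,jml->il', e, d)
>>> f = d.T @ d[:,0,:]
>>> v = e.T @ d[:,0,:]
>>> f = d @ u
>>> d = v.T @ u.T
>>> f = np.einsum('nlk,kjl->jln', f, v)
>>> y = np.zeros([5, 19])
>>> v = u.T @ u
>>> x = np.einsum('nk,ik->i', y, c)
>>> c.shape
(13, 19)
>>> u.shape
(37, 13)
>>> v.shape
(13, 13)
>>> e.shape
(3, 37, 13)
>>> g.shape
(13,)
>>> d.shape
(37, 37, 37)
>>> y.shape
(5, 19)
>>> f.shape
(37, 37, 3)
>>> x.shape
(13,)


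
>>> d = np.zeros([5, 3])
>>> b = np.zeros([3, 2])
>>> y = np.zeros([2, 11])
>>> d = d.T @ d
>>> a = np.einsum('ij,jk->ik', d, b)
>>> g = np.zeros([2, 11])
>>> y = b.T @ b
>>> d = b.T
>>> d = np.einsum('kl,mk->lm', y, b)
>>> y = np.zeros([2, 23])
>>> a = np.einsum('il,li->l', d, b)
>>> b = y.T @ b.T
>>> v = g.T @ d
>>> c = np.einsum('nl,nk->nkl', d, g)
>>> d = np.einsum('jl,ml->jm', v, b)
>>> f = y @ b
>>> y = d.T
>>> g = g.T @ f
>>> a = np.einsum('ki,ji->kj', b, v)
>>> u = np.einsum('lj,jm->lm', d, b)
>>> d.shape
(11, 23)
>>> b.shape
(23, 3)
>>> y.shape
(23, 11)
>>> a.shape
(23, 11)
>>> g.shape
(11, 3)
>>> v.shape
(11, 3)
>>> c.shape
(2, 11, 3)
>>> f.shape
(2, 3)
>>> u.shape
(11, 3)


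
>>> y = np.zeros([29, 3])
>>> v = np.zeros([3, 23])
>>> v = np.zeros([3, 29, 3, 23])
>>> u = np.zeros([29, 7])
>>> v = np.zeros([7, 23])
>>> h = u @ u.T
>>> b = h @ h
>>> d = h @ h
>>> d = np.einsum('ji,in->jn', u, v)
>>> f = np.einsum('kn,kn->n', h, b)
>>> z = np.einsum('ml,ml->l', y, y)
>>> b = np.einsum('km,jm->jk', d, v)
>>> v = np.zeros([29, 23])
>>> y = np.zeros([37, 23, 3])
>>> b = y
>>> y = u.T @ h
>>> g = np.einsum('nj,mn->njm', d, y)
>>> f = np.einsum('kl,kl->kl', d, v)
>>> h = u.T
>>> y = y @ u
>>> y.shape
(7, 7)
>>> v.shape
(29, 23)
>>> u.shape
(29, 7)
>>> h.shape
(7, 29)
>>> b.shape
(37, 23, 3)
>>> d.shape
(29, 23)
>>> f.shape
(29, 23)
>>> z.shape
(3,)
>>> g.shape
(29, 23, 7)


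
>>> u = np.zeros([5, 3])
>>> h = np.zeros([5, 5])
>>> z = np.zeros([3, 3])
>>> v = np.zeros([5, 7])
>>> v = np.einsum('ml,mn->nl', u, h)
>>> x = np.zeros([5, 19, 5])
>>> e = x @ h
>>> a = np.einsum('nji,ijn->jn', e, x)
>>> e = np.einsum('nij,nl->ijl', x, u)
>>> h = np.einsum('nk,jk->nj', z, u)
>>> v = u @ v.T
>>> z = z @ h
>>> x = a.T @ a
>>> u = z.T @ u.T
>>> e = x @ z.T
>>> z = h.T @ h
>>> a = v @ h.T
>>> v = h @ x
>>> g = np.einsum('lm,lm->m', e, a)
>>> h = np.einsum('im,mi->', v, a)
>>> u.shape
(5, 5)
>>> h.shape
()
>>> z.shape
(5, 5)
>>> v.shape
(3, 5)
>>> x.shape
(5, 5)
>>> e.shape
(5, 3)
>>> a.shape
(5, 3)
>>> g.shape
(3,)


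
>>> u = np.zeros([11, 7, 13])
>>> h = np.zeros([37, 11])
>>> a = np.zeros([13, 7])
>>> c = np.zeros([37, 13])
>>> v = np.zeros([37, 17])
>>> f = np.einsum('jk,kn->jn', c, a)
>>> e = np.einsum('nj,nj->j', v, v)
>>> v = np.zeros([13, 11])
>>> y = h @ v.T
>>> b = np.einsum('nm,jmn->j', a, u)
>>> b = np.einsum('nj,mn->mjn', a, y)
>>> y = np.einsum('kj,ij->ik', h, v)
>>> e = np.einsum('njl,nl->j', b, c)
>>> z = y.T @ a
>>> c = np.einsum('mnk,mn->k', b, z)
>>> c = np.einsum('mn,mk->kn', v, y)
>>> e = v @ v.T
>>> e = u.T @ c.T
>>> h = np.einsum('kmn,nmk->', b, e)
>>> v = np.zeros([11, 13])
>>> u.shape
(11, 7, 13)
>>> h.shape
()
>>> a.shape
(13, 7)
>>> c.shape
(37, 11)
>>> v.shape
(11, 13)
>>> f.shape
(37, 7)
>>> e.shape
(13, 7, 37)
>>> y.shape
(13, 37)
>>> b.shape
(37, 7, 13)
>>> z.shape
(37, 7)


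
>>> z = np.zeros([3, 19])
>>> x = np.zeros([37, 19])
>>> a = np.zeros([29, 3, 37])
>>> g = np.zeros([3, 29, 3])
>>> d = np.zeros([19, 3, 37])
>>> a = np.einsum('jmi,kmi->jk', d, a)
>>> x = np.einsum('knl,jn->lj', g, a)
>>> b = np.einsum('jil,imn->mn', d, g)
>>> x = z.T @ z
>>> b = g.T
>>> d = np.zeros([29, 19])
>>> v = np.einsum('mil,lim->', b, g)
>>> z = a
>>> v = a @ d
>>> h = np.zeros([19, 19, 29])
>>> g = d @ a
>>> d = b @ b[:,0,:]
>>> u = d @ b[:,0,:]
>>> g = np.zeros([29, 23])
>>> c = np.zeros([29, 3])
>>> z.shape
(19, 29)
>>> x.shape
(19, 19)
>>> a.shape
(19, 29)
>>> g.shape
(29, 23)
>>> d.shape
(3, 29, 3)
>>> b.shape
(3, 29, 3)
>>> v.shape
(19, 19)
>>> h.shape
(19, 19, 29)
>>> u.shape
(3, 29, 3)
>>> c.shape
(29, 3)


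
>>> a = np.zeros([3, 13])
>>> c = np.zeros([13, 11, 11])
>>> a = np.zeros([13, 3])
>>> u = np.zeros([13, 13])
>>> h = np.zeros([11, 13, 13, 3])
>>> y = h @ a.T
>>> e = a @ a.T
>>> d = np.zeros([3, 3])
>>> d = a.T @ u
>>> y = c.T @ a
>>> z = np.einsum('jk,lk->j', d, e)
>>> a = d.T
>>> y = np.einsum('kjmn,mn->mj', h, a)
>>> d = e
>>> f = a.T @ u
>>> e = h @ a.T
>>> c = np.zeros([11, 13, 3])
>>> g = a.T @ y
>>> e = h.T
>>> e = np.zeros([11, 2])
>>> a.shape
(13, 3)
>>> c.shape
(11, 13, 3)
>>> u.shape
(13, 13)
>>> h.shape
(11, 13, 13, 3)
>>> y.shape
(13, 13)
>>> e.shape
(11, 2)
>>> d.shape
(13, 13)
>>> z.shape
(3,)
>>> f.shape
(3, 13)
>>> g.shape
(3, 13)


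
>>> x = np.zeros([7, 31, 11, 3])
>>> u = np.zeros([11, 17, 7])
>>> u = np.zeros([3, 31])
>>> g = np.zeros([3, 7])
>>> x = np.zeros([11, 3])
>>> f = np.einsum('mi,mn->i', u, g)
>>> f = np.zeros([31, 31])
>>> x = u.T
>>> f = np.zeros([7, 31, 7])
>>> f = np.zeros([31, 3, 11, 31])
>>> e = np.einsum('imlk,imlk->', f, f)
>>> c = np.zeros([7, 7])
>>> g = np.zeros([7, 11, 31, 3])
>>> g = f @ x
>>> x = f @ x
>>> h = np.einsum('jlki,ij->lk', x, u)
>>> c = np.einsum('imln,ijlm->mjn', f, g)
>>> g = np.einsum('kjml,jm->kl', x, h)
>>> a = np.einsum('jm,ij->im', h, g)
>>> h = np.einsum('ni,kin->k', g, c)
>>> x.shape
(31, 3, 11, 3)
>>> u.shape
(3, 31)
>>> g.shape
(31, 3)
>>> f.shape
(31, 3, 11, 31)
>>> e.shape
()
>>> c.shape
(3, 3, 31)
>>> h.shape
(3,)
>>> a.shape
(31, 11)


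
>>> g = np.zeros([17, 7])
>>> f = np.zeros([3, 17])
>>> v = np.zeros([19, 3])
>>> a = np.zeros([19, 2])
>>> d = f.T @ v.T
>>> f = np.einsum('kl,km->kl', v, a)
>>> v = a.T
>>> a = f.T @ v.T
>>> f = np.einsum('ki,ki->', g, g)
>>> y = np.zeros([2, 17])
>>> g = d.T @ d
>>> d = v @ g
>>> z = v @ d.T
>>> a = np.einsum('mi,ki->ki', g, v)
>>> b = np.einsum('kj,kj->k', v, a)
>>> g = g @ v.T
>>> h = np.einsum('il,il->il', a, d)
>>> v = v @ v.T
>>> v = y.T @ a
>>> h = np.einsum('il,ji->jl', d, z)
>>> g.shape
(19, 2)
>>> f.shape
()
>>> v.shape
(17, 19)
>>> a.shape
(2, 19)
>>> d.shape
(2, 19)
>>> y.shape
(2, 17)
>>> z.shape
(2, 2)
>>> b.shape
(2,)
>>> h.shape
(2, 19)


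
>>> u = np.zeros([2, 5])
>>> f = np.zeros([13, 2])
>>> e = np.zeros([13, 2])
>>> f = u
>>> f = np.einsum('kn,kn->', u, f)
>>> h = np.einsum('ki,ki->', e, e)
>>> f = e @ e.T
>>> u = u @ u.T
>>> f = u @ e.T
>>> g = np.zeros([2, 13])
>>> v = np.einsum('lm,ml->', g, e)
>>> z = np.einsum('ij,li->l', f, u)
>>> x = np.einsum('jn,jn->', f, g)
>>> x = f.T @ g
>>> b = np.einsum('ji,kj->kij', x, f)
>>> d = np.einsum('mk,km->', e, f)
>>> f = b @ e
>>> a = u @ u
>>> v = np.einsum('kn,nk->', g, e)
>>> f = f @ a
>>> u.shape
(2, 2)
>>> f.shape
(2, 13, 2)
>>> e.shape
(13, 2)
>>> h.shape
()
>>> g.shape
(2, 13)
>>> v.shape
()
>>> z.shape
(2,)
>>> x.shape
(13, 13)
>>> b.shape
(2, 13, 13)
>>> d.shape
()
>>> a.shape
(2, 2)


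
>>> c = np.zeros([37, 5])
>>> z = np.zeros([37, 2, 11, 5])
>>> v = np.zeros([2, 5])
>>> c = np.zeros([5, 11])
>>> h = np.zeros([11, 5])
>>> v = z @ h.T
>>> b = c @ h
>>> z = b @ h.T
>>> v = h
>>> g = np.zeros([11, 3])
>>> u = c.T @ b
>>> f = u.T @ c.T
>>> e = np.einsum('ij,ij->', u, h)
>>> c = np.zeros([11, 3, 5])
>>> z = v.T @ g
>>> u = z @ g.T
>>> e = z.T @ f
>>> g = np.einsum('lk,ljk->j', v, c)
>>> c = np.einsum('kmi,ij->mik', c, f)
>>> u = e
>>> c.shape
(3, 5, 11)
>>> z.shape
(5, 3)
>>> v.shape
(11, 5)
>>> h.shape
(11, 5)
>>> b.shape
(5, 5)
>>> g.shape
(3,)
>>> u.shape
(3, 5)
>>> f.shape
(5, 5)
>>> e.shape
(3, 5)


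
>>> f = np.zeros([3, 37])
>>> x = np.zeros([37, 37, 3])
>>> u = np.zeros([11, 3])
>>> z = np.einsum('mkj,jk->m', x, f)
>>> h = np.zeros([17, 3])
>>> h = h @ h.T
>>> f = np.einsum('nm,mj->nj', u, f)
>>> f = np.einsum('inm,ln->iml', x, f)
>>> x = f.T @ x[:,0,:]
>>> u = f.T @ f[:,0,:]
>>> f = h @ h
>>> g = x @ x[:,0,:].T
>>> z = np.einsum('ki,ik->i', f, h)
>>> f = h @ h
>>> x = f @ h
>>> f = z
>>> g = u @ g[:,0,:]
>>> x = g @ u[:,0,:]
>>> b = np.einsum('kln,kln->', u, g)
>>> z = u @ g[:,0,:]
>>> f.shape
(17,)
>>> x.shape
(11, 3, 11)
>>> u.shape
(11, 3, 11)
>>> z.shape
(11, 3, 11)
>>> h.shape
(17, 17)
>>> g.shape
(11, 3, 11)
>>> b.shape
()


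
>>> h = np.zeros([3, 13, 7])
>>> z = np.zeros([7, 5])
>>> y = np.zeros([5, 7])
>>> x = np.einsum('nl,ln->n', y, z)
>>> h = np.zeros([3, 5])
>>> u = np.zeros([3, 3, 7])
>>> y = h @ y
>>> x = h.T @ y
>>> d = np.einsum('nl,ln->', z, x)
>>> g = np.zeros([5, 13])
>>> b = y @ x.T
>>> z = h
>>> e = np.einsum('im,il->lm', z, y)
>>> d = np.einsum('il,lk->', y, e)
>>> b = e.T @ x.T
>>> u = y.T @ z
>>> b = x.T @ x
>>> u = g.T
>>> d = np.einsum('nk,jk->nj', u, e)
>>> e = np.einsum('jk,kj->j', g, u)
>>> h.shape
(3, 5)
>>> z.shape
(3, 5)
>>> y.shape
(3, 7)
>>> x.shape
(5, 7)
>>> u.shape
(13, 5)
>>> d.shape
(13, 7)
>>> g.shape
(5, 13)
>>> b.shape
(7, 7)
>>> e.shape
(5,)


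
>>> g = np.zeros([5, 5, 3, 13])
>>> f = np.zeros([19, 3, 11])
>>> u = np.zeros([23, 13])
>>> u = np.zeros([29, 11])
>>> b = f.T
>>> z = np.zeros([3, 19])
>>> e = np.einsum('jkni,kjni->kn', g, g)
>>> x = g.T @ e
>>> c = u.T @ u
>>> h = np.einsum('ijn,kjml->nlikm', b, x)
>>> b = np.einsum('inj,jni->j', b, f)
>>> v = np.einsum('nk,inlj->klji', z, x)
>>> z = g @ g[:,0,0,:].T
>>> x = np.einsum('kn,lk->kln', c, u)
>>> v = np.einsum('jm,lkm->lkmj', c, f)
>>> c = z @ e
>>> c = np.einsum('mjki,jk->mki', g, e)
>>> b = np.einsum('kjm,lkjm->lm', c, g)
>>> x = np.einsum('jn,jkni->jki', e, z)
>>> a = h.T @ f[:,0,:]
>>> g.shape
(5, 5, 3, 13)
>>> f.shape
(19, 3, 11)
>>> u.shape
(29, 11)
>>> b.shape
(5, 13)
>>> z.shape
(5, 5, 3, 5)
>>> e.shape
(5, 3)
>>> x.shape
(5, 5, 5)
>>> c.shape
(5, 3, 13)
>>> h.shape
(19, 3, 11, 13, 5)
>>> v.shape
(19, 3, 11, 11)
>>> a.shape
(5, 13, 11, 3, 11)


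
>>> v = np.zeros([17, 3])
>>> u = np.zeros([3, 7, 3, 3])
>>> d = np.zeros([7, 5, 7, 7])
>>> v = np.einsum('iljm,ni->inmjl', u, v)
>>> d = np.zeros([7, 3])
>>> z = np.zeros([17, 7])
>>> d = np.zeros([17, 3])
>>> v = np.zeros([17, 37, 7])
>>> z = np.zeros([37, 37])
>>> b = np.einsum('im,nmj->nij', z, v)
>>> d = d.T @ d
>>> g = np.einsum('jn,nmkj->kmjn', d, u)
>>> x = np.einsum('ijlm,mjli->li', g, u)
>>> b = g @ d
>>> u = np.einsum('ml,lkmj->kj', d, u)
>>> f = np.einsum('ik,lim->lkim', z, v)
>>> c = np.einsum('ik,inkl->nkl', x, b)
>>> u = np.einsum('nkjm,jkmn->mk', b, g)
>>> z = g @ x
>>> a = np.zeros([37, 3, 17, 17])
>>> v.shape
(17, 37, 7)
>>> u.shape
(3, 7)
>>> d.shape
(3, 3)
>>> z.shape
(3, 7, 3, 3)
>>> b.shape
(3, 7, 3, 3)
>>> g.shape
(3, 7, 3, 3)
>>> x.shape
(3, 3)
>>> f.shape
(17, 37, 37, 7)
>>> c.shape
(7, 3, 3)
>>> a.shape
(37, 3, 17, 17)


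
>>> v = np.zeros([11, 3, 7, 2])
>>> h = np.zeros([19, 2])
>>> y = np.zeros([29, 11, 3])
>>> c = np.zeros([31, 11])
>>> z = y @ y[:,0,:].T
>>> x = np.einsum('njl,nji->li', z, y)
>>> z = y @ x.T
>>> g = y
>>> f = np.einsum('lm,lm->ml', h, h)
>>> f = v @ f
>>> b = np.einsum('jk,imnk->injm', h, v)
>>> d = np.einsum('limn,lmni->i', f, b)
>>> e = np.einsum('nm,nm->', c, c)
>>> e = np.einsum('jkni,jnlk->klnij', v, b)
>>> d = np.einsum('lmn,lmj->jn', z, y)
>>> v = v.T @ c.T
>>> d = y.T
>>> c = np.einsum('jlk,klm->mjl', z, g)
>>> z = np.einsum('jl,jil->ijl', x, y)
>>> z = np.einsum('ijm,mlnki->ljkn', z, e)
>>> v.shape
(2, 7, 3, 31)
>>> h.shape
(19, 2)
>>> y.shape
(29, 11, 3)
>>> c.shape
(3, 29, 11)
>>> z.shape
(19, 29, 2, 7)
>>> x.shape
(29, 3)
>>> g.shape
(29, 11, 3)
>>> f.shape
(11, 3, 7, 19)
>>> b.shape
(11, 7, 19, 3)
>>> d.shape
(3, 11, 29)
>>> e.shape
(3, 19, 7, 2, 11)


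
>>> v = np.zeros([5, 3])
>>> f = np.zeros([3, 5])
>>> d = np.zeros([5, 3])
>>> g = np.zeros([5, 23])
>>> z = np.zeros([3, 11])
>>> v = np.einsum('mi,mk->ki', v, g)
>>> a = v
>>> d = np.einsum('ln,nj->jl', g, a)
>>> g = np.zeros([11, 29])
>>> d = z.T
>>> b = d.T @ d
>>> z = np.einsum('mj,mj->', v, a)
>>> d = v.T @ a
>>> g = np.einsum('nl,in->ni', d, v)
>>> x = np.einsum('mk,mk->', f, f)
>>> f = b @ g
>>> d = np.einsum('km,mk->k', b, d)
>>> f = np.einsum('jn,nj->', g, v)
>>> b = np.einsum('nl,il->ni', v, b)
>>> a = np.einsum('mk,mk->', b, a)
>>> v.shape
(23, 3)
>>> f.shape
()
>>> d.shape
(3,)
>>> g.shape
(3, 23)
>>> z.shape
()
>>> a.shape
()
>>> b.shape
(23, 3)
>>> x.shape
()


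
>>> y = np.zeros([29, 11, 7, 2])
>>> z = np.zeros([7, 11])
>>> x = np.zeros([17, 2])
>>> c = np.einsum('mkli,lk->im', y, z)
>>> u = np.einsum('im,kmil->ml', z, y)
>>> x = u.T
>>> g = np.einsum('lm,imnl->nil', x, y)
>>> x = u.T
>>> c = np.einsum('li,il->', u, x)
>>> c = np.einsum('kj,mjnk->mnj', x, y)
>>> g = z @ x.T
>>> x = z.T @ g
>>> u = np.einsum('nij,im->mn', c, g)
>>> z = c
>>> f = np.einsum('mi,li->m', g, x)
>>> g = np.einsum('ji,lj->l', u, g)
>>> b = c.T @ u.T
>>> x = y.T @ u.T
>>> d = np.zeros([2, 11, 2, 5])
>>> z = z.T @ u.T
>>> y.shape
(29, 11, 7, 2)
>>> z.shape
(11, 7, 2)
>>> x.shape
(2, 7, 11, 2)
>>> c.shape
(29, 7, 11)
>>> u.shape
(2, 29)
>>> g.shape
(7,)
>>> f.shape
(7,)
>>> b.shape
(11, 7, 2)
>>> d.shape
(2, 11, 2, 5)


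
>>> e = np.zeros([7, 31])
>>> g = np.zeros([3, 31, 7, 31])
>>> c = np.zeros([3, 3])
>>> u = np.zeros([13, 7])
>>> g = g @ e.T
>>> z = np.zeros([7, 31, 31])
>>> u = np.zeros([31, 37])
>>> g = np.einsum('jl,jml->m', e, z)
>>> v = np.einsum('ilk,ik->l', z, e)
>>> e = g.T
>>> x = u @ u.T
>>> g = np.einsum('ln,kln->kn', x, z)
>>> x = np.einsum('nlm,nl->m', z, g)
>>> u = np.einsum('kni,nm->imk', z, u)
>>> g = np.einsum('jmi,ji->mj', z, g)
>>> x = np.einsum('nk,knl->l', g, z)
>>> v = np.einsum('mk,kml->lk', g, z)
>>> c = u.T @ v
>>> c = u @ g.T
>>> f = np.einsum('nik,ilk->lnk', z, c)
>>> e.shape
(31,)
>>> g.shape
(31, 7)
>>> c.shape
(31, 37, 31)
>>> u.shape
(31, 37, 7)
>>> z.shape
(7, 31, 31)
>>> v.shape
(31, 7)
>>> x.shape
(31,)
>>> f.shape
(37, 7, 31)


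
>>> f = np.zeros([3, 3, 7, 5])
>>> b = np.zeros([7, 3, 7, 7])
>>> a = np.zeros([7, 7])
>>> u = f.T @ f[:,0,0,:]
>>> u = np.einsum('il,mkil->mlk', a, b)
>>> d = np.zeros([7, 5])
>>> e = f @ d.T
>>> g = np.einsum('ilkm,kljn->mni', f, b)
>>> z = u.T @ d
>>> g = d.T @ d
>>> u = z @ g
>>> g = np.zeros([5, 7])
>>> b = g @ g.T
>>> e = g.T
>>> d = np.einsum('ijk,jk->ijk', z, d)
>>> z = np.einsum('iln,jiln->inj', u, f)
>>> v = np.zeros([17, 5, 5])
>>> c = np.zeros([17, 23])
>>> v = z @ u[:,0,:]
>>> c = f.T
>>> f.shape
(3, 3, 7, 5)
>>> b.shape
(5, 5)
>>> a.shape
(7, 7)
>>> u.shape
(3, 7, 5)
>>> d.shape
(3, 7, 5)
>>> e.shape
(7, 5)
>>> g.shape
(5, 7)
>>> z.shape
(3, 5, 3)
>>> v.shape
(3, 5, 5)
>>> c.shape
(5, 7, 3, 3)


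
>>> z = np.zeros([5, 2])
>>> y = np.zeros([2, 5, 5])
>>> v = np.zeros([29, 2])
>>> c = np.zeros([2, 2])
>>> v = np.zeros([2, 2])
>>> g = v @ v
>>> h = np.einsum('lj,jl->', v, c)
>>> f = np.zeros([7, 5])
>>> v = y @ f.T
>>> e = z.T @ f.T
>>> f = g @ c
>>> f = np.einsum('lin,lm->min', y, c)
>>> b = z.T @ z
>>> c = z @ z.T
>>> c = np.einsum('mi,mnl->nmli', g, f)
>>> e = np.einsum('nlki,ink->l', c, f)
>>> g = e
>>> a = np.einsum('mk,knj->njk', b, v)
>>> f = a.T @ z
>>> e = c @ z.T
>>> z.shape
(5, 2)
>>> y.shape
(2, 5, 5)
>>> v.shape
(2, 5, 7)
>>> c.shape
(5, 2, 5, 2)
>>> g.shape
(2,)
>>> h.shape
()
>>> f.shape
(2, 7, 2)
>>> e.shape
(5, 2, 5, 5)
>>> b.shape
(2, 2)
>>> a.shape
(5, 7, 2)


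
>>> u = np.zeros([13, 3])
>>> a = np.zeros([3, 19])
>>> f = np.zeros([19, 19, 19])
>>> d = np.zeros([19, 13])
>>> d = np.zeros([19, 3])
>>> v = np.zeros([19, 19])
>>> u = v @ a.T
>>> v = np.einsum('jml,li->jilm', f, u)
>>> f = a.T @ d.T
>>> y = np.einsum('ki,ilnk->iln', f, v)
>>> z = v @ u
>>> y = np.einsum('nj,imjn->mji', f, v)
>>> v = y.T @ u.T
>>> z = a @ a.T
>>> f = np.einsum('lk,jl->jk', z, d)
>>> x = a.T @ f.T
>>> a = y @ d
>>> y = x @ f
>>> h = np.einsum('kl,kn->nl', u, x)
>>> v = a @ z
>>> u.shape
(19, 3)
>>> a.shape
(3, 19, 3)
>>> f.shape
(19, 3)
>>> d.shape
(19, 3)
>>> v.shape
(3, 19, 3)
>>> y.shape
(19, 3)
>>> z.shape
(3, 3)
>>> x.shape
(19, 19)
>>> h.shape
(19, 3)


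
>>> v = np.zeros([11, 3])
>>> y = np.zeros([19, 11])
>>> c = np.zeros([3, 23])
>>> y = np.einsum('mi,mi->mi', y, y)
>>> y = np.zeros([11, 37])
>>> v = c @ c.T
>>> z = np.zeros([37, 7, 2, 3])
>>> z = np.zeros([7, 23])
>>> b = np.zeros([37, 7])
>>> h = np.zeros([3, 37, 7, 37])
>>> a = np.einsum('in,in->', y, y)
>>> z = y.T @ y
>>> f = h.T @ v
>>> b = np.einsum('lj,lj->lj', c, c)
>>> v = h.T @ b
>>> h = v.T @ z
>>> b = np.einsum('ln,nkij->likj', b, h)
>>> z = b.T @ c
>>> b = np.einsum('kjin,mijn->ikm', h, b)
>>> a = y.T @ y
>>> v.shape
(37, 7, 37, 23)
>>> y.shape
(11, 37)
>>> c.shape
(3, 23)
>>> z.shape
(37, 37, 7, 23)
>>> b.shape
(7, 23, 3)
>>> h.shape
(23, 37, 7, 37)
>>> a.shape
(37, 37)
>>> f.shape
(37, 7, 37, 3)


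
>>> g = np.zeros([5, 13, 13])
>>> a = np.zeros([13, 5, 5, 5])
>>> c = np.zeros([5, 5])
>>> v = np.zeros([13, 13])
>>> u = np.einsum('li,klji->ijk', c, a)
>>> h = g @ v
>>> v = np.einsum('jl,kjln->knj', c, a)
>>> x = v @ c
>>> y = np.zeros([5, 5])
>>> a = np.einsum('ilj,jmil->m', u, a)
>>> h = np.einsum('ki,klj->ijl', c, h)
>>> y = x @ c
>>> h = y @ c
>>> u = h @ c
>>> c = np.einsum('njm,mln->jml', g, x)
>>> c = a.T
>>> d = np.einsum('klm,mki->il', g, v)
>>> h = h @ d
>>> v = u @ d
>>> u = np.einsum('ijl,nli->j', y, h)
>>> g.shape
(5, 13, 13)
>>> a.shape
(5,)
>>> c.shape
(5,)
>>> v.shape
(13, 5, 13)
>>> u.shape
(5,)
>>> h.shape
(13, 5, 13)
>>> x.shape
(13, 5, 5)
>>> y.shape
(13, 5, 5)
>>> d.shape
(5, 13)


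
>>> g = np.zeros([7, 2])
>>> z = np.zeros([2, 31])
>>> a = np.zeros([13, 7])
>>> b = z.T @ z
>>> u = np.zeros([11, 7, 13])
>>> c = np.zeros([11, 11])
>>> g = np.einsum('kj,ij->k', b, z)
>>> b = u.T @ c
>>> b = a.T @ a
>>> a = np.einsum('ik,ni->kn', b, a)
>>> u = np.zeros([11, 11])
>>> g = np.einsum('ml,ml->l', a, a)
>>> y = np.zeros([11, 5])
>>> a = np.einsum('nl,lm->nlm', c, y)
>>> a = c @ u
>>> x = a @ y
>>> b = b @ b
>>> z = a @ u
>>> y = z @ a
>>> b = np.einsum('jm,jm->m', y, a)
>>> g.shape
(13,)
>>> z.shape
(11, 11)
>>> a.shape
(11, 11)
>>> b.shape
(11,)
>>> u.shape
(11, 11)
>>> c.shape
(11, 11)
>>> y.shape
(11, 11)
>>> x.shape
(11, 5)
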